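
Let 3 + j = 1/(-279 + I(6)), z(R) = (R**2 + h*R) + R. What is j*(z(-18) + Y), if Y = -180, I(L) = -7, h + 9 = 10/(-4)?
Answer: -286047/286 ≈ -1000.2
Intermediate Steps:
h = -23/2 (h = -9 + 10/(-4) = -9 + 10*(-1/4) = -9 - 5/2 = -23/2 ≈ -11.500)
z(R) = R**2 - 21*R/2 (z(R) = (R**2 - 23*R/2) + R = R**2 - 21*R/2)
j = -859/286 (j = -3 + 1/(-279 - 7) = -3 + 1/(-286) = -3 - 1/286 = -859/286 ≈ -3.0035)
j*(z(-18) + Y) = -859*((1/2)*(-18)*(-21 + 2*(-18)) - 180)/286 = -859*((1/2)*(-18)*(-21 - 36) - 180)/286 = -859*((1/2)*(-18)*(-57) - 180)/286 = -859*(513 - 180)/286 = -859/286*333 = -286047/286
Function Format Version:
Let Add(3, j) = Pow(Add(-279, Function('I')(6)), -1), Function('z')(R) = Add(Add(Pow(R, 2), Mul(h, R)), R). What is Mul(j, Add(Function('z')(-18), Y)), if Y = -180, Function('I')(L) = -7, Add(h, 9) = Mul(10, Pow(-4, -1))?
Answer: Rational(-286047, 286) ≈ -1000.2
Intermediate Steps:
h = Rational(-23, 2) (h = Add(-9, Mul(10, Pow(-4, -1))) = Add(-9, Mul(10, Rational(-1, 4))) = Add(-9, Rational(-5, 2)) = Rational(-23, 2) ≈ -11.500)
Function('z')(R) = Add(Pow(R, 2), Mul(Rational(-21, 2), R)) (Function('z')(R) = Add(Add(Pow(R, 2), Mul(Rational(-23, 2), R)), R) = Add(Pow(R, 2), Mul(Rational(-21, 2), R)))
j = Rational(-859, 286) (j = Add(-3, Pow(Add(-279, -7), -1)) = Add(-3, Pow(-286, -1)) = Add(-3, Rational(-1, 286)) = Rational(-859, 286) ≈ -3.0035)
Mul(j, Add(Function('z')(-18), Y)) = Mul(Rational(-859, 286), Add(Mul(Rational(1, 2), -18, Add(-21, Mul(2, -18))), -180)) = Mul(Rational(-859, 286), Add(Mul(Rational(1, 2), -18, Add(-21, -36)), -180)) = Mul(Rational(-859, 286), Add(Mul(Rational(1, 2), -18, -57), -180)) = Mul(Rational(-859, 286), Add(513, -180)) = Mul(Rational(-859, 286), 333) = Rational(-286047, 286)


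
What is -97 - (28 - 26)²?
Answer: -101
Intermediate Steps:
-97 - (28 - 26)² = -97 - 1*2² = -97 - 1*4 = -97 - 4 = -101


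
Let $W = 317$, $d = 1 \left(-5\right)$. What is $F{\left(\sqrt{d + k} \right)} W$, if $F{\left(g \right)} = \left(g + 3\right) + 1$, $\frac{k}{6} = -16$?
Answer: $1268 + 317 i \sqrt{101} \approx 1268.0 + 3185.8 i$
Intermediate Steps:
$k = -96$ ($k = 6 \left(-16\right) = -96$)
$d = -5$
$F{\left(g \right)} = 4 + g$ ($F{\left(g \right)} = \left(3 + g\right) + 1 = 4 + g$)
$F{\left(\sqrt{d + k} \right)} W = \left(4 + \sqrt{-5 - 96}\right) 317 = \left(4 + \sqrt{-101}\right) 317 = \left(4 + i \sqrt{101}\right) 317 = 1268 + 317 i \sqrt{101}$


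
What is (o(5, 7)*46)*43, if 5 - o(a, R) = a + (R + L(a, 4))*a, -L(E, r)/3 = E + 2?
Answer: 138460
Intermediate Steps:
L(E, r) = -6 - 3*E (L(E, r) = -3*(E + 2) = -3*(2 + E) = -6 - 3*E)
o(a, R) = 5 - a - a*(-6 + R - 3*a) (o(a, R) = 5 - (a + (R + (-6 - 3*a))*a) = 5 - (a + (-6 + R - 3*a)*a) = 5 - (a + a*(-6 + R - 3*a)) = 5 + (-a - a*(-6 + R - 3*a)) = 5 - a - a*(-6 + R - 3*a))
(o(5, 7)*46)*43 = ((5 - 1*5 - 1*7*5 + 3*5*(2 + 5))*46)*43 = ((5 - 5 - 35 + 3*5*7)*46)*43 = ((5 - 5 - 35 + 105)*46)*43 = (70*46)*43 = 3220*43 = 138460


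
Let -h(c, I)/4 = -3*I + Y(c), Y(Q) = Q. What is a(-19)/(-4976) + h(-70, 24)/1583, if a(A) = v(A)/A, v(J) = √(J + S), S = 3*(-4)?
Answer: 568/1583 + I*√31/94544 ≈ 0.35881 + 5.8891e-5*I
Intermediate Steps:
S = -12
v(J) = √(-12 + J) (v(J) = √(J - 12) = √(-12 + J))
a(A) = √(-12 + A)/A
h(c, I) = -4*c + 12*I (h(c, I) = -4*(-3*I + c) = -4*(c - 3*I) = -4*c + 12*I)
a(-19)/(-4976) + h(-70, 24)/1583 = (√(-12 - 19)/(-19))/(-4976) + (-4*(-70) + 12*24)/1583 = -I*√31/19*(-1/4976) + (280 + 288)*(1/1583) = -I*√31/19*(-1/4976) + 568*(1/1583) = -I*√31/19*(-1/4976) + 568/1583 = I*√31/94544 + 568/1583 = 568/1583 + I*√31/94544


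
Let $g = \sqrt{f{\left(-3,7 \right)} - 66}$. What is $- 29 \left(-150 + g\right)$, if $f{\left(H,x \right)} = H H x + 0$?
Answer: $4350 - 29 i \sqrt{3} \approx 4350.0 - 50.229 i$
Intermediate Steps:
$f{\left(H,x \right)} = x H^{2}$ ($f{\left(H,x \right)} = H^{2} x + 0 = x H^{2} + 0 = x H^{2}$)
$g = i \sqrt{3}$ ($g = \sqrt{7 \left(-3\right)^{2} - 66} = \sqrt{7 \cdot 9 - 66} = \sqrt{63 - 66} = \sqrt{-3} = i \sqrt{3} \approx 1.732 i$)
$- 29 \left(-150 + g\right) = - 29 \left(-150 + i \sqrt{3}\right) = 4350 - 29 i \sqrt{3}$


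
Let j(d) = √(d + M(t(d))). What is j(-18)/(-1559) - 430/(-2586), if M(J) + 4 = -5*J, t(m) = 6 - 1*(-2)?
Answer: 215/1293 - I*√62/1559 ≈ 0.16628 - 0.0050507*I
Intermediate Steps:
t(m) = 8 (t(m) = 6 + 2 = 8)
M(J) = -4 - 5*J
j(d) = √(-44 + d) (j(d) = √(d + (-4 - 5*8)) = √(d + (-4 - 40)) = √(d - 44) = √(-44 + d))
j(-18)/(-1559) - 430/(-2586) = √(-44 - 18)/(-1559) - 430/(-2586) = √(-62)*(-1/1559) - 430*(-1/2586) = (I*√62)*(-1/1559) + 215/1293 = -I*√62/1559 + 215/1293 = 215/1293 - I*√62/1559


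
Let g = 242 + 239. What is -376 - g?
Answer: -857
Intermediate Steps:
g = 481
-376 - g = -376 - 1*481 = -376 - 481 = -857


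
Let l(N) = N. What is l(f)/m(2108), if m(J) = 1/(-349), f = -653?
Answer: 227897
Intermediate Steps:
m(J) = -1/349
l(f)/m(2108) = -653/(-1/349) = -653*(-349) = 227897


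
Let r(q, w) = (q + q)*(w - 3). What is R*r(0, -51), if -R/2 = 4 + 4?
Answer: 0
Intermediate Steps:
R = -16 (R = -2*(4 + 4) = -2*8 = -16)
r(q, w) = 2*q*(-3 + w) (r(q, w) = (2*q)*(-3 + w) = 2*q*(-3 + w))
R*r(0, -51) = -32*0*(-3 - 51) = -32*0*(-54) = -16*0 = 0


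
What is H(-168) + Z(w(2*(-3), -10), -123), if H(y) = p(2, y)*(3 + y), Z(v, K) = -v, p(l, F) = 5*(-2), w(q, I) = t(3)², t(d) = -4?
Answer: 1634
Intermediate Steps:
w(q, I) = 16 (w(q, I) = (-4)² = 16)
p(l, F) = -10
H(y) = -30 - 10*y (H(y) = -10*(3 + y) = -30 - 10*y)
H(-168) + Z(w(2*(-3), -10), -123) = (-30 - 10*(-168)) - 1*16 = (-30 + 1680) - 16 = 1650 - 16 = 1634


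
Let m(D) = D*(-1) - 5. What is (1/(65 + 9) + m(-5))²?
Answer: 1/5476 ≈ 0.00018262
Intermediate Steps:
m(D) = -5 - D (m(D) = -D - 5 = -5 - D)
(1/(65 + 9) + m(-5))² = (1/(65 + 9) + (-5 - 1*(-5)))² = (1/74 + (-5 + 5))² = (1/74 + 0)² = (1/74)² = 1/5476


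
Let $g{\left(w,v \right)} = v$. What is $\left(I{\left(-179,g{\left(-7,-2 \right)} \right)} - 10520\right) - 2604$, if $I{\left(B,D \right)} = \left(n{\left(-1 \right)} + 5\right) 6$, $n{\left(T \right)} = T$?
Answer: $-13100$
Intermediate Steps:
$I{\left(B,D \right)} = 24$ ($I{\left(B,D \right)} = \left(-1 + 5\right) 6 = 4 \cdot 6 = 24$)
$\left(I{\left(-179,g{\left(-7,-2 \right)} \right)} - 10520\right) - 2604 = \left(24 - 10520\right) - 2604 = -10496 - 2604 = -13100$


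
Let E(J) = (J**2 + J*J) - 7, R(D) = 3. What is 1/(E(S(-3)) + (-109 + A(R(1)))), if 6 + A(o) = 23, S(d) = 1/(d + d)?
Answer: -18/1781 ≈ -0.010107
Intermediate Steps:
S(d) = 1/(2*d)
A(o) = 17 (A(o) = -6 + 23 = 17)
E(J) = -7 + 2*J**2 (E(J) = (J**2 + J**2) - 7 = 2*J**2 - 7 = -7 + 2*J**2)
1/(E(S(-3)) + (-109 + A(R(1)))) = 1/((-7 + 2*((1/2)/(-3))**2) + (-109 + 17)) = 1/((-7 + 2*((1/2)*(-1/3))**2) - 92) = 1/((-7 + 2*(-1/6)**2) - 92) = 1/((-7 + 2*(1/36)) - 92) = 1/((-7 + 1/18) - 92) = 1/(-125/18 - 92) = 1/(-1781/18) = -18/1781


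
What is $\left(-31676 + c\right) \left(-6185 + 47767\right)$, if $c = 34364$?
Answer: $111772416$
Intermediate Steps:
$\left(-31676 + c\right) \left(-6185 + 47767\right) = \left(-31676 + 34364\right) \left(-6185 + 47767\right) = 2688 \cdot 41582 = 111772416$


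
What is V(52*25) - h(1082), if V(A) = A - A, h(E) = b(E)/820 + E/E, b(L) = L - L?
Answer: -1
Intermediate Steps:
b(L) = 0
h(E) = 1 (h(E) = 0/820 + E/E = 0*(1/820) + 1 = 0 + 1 = 1)
V(A) = 0
V(52*25) - h(1082) = 0 - 1*1 = 0 - 1 = -1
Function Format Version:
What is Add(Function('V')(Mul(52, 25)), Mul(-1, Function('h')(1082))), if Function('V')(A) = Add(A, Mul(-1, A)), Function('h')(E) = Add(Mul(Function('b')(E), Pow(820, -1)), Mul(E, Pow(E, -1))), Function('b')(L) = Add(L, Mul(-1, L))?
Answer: -1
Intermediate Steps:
Function('b')(L) = 0
Function('h')(E) = 1 (Function('h')(E) = Add(Mul(0, Pow(820, -1)), Mul(E, Pow(E, -1))) = Add(Mul(0, Rational(1, 820)), 1) = Add(0, 1) = 1)
Function('V')(A) = 0
Add(Function('V')(Mul(52, 25)), Mul(-1, Function('h')(1082))) = Add(0, Mul(-1, 1)) = Add(0, -1) = -1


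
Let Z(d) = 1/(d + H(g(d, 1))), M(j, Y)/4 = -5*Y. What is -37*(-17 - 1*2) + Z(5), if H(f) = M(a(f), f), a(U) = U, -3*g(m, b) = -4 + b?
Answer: 10544/15 ≈ 702.93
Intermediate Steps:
g(m, b) = 4/3 - b/3 (g(m, b) = -(-4 + b)/3 = 4/3 - b/3)
M(j, Y) = -20*Y (M(j, Y) = 4*(-5*Y) = -20*Y)
H(f) = -20*f
Z(d) = 1/(-20 + d) (Z(d) = 1/(d - 20*(4/3 - ⅓*1)) = 1/(d - 20*(4/3 - ⅓)) = 1/(d - 20*1) = 1/(d - 20) = 1/(-20 + d))
-37*(-17 - 1*2) + Z(5) = -37*(-17 - 1*2) + 1/(-20 + 5) = -37*(-17 - 2) + 1/(-15) = -37*(-19) - 1/15 = 703 - 1/15 = 10544/15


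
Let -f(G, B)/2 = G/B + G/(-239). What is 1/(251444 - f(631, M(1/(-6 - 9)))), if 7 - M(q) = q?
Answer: 12667/3187236397 ≈ 3.9743e-6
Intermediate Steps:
M(q) = 7 - q
f(G, B) = 2*G/239 - 2*G/B (f(G, B) = -2*(G/B + G/(-239)) = -2*(G/B + G*(-1/239)) = -2*(G/B - G/239) = -2*(-G/239 + G/B) = 2*G/239 - 2*G/B)
1/(251444 - f(631, M(1/(-6 - 9)))) = 1/(251444 - 2*631*(-239 + (7 - 1/(-6 - 9)))/(239*(7 - 1/(-6 - 9)))) = 1/(251444 - 2*631*(-239 + (7 - 1/(-15)))/(239*(7 - 1/(-15)))) = 1/(251444 - 2*631*(-239 + (7 - 1*(-1/15)))/(239*(7 - 1*(-1/15)))) = 1/(251444 - 2*631*(-239 + (7 + 1/15))/(239*(7 + 1/15))) = 1/(251444 - 2*631*(-239 + 106/15)/(239*106/15)) = 1/(251444 - 2*631*15*(-3479)/(239*106*15)) = 1/(251444 - 1*(-2195249/12667)) = 1/(251444 + 2195249/12667) = 1/(3187236397/12667) = 12667/3187236397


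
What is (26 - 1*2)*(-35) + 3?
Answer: -837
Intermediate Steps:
(26 - 1*2)*(-35) + 3 = (26 - 2)*(-35) + 3 = 24*(-35) + 3 = -840 + 3 = -837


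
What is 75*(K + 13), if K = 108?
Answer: 9075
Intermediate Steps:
75*(K + 13) = 75*(108 + 13) = 75*121 = 9075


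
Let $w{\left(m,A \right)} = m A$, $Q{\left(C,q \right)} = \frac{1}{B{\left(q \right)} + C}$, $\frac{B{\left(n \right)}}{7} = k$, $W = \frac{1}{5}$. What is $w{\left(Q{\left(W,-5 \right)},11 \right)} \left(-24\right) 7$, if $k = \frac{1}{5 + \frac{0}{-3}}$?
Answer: $-1155$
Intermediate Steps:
$W = \frac{1}{5} \approx 0.2$
$k = \frac{1}{5}$ ($k = \frac{1}{5 + 0 \left(- \frac{1}{3}\right)} = \frac{1}{5 + 0} = \frac{1}{5} \approx 0.2$)
$B{\left(n \right)} = \frac{7}{5}$ ($B{\left(n \right)} = 7 \cdot \frac{1}{5} = \frac{7}{5}$)
$Q{\left(C,q \right)} = \frac{1}{\frac{7}{5} + C}$
$w{\left(m,A \right)} = A m$
$w{\left(Q{\left(W,-5 \right)},11 \right)} \left(-24\right) 7 = 11 \frac{5}{7 + 5 \cdot \frac{1}{5}} \left(-24\right) 7 = 11 \frac{5}{7 + 1} \left(-24\right) 7 = 11 \cdot \frac{5}{8} \left(-24\right) 7 = \frac{55}{8} \left(-24\right) 7 = \left(-165\right) 7 = -1155$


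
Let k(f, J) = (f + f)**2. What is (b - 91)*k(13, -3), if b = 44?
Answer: -31772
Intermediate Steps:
k(f, J) = 4*f**2 (k(f, J) = (2*f)**2 = 4*f**2)
(b - 91)*k(13, -3) = (44 - 91)*(4*13**2) = -188*169 = -47*676 = -31772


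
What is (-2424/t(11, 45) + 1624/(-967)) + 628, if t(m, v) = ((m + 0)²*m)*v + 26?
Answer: 36288929484/57943607 ≈ 626.28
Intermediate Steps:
t(m, v) = 26 + v*m³ (t(m, v) = (m²*m)*v + 26 = m³*v + 26 = v*m³ + 26 = 26 + v*m³)
(-2424/t(11, 45) + 1624/(-967)) + 628 = (-2424/(26 + 45*11³) + 1624/(-967)) + 628 = (-2424/(26 + 45*1331) + 1624*(-1/967)) + 628 = (-2424/(26 + 59895) - 1624/967) + 628 = (-2424/59921 - 1624/967) + 628 = -99655712/57943607 + 628 = 36288929484/57943607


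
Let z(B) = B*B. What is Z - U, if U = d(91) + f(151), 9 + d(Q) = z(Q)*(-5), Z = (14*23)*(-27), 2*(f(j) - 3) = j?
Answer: 65283/2 ≈ 32642.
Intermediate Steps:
f(j) = 3 + j/2
z(B) = B²
Z = -8694 (Z = 322*(-27) = -8694)
d(Q) = -9 - 5*Q² (d(Q) = -9 + Q²*(-5) = -9 - 5*Q²)
U = -82671/2 (U = (-9 - 5*91²) + (3 + (½)*151) = (-9 - 5*8281) + (3 + 151/2) = (-9 - 41405) + 157/2 = -41414 + 157/2 = -82671/2 ≈ -41336.)
Z - U = -8694 - 1*(-82671/2) = -8694 + 82671/2 = 65283/2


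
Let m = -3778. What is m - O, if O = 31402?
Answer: -35180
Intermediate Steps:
m - O = -3778 - 1*31402 = -3778 - 31402 = -35180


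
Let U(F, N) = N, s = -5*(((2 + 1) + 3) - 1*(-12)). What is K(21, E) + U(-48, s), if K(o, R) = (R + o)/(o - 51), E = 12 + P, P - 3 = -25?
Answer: -2711/30 ≈ -90.367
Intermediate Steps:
P = -22 (P = 3 - 25 = -22)
E = -10 (E = 12 - 22 = -10)
K(o, R) = (R + o)/(-51 + o)
s = -90 (s = -5*((3 + 3) + 12) = -5*(6 + 12) = -5*18 = -90)
K(21, E) + U(-48, s) = (-10 + 21)/(-51 + 21) - 90 = 11/(-30) - 90 = -1/30*11 - 90 = -11/30 - 90 = -2711/30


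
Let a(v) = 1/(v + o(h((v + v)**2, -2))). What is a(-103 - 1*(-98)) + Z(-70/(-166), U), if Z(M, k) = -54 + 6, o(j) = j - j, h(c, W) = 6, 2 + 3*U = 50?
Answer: -241/5 ≈ -48.200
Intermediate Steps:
U = 16 (U = -2/3 + (1/3)*50 = -2/3 + 50/3 = 16)
o(j) = 0
a(v) = 1/v (a(v) = 1/(v + 0) = 1/v)
Z(M, k) = -48
a(-103 - 1*(-98)) + Z(-70/(-166), U) = 1/(-103 - 1*(-98)) - 48 = 1/(-103 + 98) - 48 = 1/(-5) - 48 = -1/5 - 48 = -241/5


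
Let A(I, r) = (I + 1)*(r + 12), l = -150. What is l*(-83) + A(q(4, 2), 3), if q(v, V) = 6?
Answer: 12555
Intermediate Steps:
A(I, r) = (1 + I)*(12 + r)
l*(-83) + A(q(4, 2), 3) = -150*(-83) + (12 + 3 + 12*6 + 6*3) = 12450 + (12 + 3 + 72 + 18) = 12450 + 105 = 12555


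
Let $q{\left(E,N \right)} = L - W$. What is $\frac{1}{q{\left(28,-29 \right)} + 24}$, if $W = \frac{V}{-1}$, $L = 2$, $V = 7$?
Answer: $\frac{1}{33} \approx 0.030303$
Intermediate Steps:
$W = -7$ ($W = \frac{7}{-1} = 7 \left(-1\right) = -7$)
$q{\left(E,N \right)} = 9$ ($q{\left(E,N \right)} = 2 - -7 = 2 + 7 = 9$)
$\frac{1}{q{\left(28,-29 \right)} + 24} = \frac{1}{9 + 24} = \frac{1}{33}$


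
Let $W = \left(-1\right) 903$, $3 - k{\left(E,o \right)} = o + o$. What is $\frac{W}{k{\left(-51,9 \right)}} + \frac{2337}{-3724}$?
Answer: $\frac{58381}{980} \approx 59.572$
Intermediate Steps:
$k{\left(E,o \right)} = 3 - 2 o$ ($k{\left(E,o \right)} = 3 - \left(o + o\right) = 3 - 2 o$)
$W = -903$
$\frac{W}{k{\left(-51,9 \right)}} + \frac{2337}{-3724} = - \frac{903}{3 - 18} + \frac{2337}{-3724} = - \frac{903}{3 - 18} + 2337 \left(- \frac{1}{3724}\right) = - \frac{903}{-15} - \frac{123}{196} = \left(-903\right) \left(- \frac{1}{15}\right) - \frac{123}{196} = \frac{301}{5} - \frac{123}{196} = \frac{58381}{980}$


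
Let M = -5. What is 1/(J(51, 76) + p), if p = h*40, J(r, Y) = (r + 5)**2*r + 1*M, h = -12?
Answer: 1/159451 ≈ 6.2715e-6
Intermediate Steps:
J(r, Y) = -5 + r*(5 + r)**2 (J(r, Y) = (r + 5)**2*r + 1*(-5) = (5 + r)**2*r - 5 = r*(5 + r)**2 - 5 = -5 + r*(5 + r)**2)
p = -480 (p = -12*40 = -480)
1/(J(51, 76) + p) = 1/((-5 + 51*(5 + 51)**2) - 480) = 1/((-5 + 51*56**2) - 480) = 1/((-5 + 51*3136) - 480) = 1/((-5 + 159936) - 480) = 1/(159931 - 480) = 1/159451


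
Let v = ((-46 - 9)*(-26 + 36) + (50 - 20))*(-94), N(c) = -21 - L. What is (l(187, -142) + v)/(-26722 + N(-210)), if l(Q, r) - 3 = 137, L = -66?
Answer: -49020/26677 ≈ -1.8375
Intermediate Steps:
l(Q, r) = 140 (l(Q, r) = 3 + 137 = 140)
N(c) = 45 (N(c) = -21 - 1*(-66) = -21 + 66 = 45)
v = 48880 (v = (-55*10 + 30)*(-94) = (-550 + 30)*(-94) = -520*(-94) = 48880)
(l(187, -142) + v)/(-26722 + N(-210)) = (140 + 48880)/(-26722 + 45) = 49020/(-26677) = 49020*(-1/26677) = -49020/26677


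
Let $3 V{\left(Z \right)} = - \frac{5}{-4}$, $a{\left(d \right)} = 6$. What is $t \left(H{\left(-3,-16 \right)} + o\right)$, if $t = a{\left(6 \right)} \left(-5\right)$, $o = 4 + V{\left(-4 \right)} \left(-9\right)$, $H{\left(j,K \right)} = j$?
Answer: $\frac{165}{2} \approx 82.5$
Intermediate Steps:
$V{\left(Z \right)} = \frac{5}{12}$ ($V{\left(Z \right)} = \frac{\left(-5\right) \frac{1}{-4}}{3} = \frac{\left(-5\right) \left(- \frac{1}{4}\right)}{3} = \frac{1}{3} \cdot \frac{5}{4} = \frac{5}{12}$)
$o = \frac{1}{4}$ ($o = 4 + \frac{5}{12} \left(-9\right) = 4 - \frac{15}{4} = \frac{1}{4} \approx 0.25$)
$t = -30$ ($t = 6 \left(-5\right) = -30$)
$t \left(H{\left(-3,-16 \right)} + o\right) = - 30 \left(-3 + \frac{1}{4}\right) = \left(-30\right) \left(- \frac{11}{4}\right) = \frac{165}{2}$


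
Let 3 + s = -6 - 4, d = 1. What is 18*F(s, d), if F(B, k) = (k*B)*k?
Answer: -234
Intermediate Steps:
s = -13 (s = -3 + (-6 - 4) = -3 - 10 = -13)
F(B, k) = B*k**2 (F(B, k) = (B*k)*k = B*k**2)
18*F(s, d) = 18*(-13*1**2) = 18*(-13*1) = 18*(-13) = -234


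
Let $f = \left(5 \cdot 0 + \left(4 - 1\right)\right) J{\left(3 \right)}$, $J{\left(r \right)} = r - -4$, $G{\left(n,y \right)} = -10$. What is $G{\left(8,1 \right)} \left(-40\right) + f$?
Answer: $421$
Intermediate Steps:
$J{\left(r \right)} = 4 + r$ ($J{\left(r \right)} = r + 4 = 4 + r$)
$f = 21$ ($f = \left(5 \cdot 0 + \left(4 - 1\right)\right) \left(4 + 3\right) = \left(0 + 3\right) 7 = 3 \cdot 7 = 21$)
$G{\left(8,1 \right)} \left(-40\right) + f = \left(-10\right) \left(-40\right) + 21 = 400 + 21 = 421$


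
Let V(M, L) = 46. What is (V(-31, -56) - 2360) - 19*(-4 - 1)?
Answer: -2219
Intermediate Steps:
(V(-31, -56) - 2360) - 19*(-4 - 1) = (46 - 2360) - 19*(-4 - 1) = -2314 - 19*(-5) = -2314 + 95 = -2219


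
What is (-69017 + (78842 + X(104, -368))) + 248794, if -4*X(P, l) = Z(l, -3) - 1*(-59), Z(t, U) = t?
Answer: 1034785/4 ≈ 2.5870e+5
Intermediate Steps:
X(P, l) = -59/4 - l/4 (X(P, l) = -(l - 1*(-59))/4 = -(l + 59)/4 = -(59 + l)/4 = -59/4 - l/4)
(-69017 + (78842 + X(104, -368))) + 248794 = (-69017 + (78842 + (-59/4 - 1/4*(-368)))) + 248794 = (-69017 + (78842 + (-59/4 + 92))) + 248794 = (-69017 + (78842 + 309/4)) + 248794 = (-69017 + 315677/4) + 248794 = 39609/4 + 248794 = 1034785/4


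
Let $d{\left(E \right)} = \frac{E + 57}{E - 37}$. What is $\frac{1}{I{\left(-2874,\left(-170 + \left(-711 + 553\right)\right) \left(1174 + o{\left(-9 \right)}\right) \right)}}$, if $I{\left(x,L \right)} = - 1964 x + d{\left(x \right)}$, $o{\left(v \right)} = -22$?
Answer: $\frac{2911}{16431247113} \approx 1.7716 \cdot 10^{-7}$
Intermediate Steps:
$d{\left(E \right)} = \frac{57 + E}{-37 + E}$
$I{\left(x,L \right)} = - 1964 x + \frac{57 + x}{-37 + x}$
$\frac{1}{I{\left(-2874,\left(-170 + \left(-711 + 553\right)\right) \left(1174 + o{\left(-9 \right)}\right) \right)}} = \frac{1}{\frac{1}{-37 - 2874} \left(57 - 2874 - - 5644536 \left(-37 - 2874\right)\right)} = \frac{1}{\frac{1}{-2911} \left(57 - 2874 - \left(-5644536\right) \left(-2911\right)\right)} = \frac{1}{\left(- \frac{1}{2911}\right) \left(57 - 2874 - 16431244296\right)} = \frac{1}{\left(- \frac{1}{2911}\right) \left(-16431247113\right)} = \frac{1}{\frac{16431247113}{2911}} = \frac{2911}{16431247113}$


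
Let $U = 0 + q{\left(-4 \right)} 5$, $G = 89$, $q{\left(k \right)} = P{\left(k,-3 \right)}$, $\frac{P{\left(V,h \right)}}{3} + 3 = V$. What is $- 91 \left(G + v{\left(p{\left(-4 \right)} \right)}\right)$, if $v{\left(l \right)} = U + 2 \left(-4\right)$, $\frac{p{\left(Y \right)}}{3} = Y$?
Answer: $2184$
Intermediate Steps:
$P{\left(V,h \right)} = -9 + 3 V$
$p{\left(Y \right)} = 3 Y$
$q{\left(k \right)} = -9 + 3 k$
$U = -105$ ($U = 0 + \left(-9 + 3 \left(-4\right)\right) 5 = 0 + \left(-9 - 12\right) 5 = 0 - 105 = -105$)
$v{\left(l \right)} = -113$ ($v{\left(l \right)} = -105 + 2 \left(-4\right) = -105 - 8 = -113$)
$- 91 \left(G + v{\left(p{\left(-4 \right)} \right)}\right) = - 91 \left(89 - 113\right) = \left(-91\right) \left(-24\right) = 2184$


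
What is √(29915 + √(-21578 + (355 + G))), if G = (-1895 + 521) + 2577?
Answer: √(29915 + 2*I*√5005) ≈ 172.96 + 0.409*I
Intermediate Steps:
G = 1203 (G = -1374 + 2577 = 1203)
√(29915 + √(-21578 + (355 + G))) = √(29915 + √(-21578 + (355 + 1203))) = √(29915 + √(-21578 + 1558)) = √(29915 + √(-20020)) = √(29915 + 2*I*√5005)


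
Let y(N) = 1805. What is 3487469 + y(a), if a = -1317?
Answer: 3489274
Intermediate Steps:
3487469 + y(a) = 3487469 + 1805 = 3489274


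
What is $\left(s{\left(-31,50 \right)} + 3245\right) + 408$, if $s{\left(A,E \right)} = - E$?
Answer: $3603$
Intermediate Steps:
$\left(s{\left(-31,50 \right)} + 3245\right) + 408 = \left(\left(-1\right) 50 + 3245\right) + 408 = \left(-50 + 3245\right) + 408 = 3195 + 408 = 3603$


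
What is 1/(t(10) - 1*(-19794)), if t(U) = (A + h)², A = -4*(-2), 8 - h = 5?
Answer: 1/19915 ≈ 5.0213e-5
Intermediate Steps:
h = 3 (h = 8 - 1*5 = 8 - 5 = 3)
A = 8
t(U) = 121 (t(U) = (8 + 3)² = 11² = 121)
1/(t(10) - 1*(-19794)) = 1/(121 - 1*(-19794)) = 1/(121 + 19794) = 1/19915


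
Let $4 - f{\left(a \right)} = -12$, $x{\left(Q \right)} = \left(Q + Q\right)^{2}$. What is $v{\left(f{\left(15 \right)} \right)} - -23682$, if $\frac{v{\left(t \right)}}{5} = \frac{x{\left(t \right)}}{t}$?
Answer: $24002$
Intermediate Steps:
$x{\left(Q \right)} = 4 Q^{2}$ ($x{\left(Q \right)} = \left(2 Q\right)^{2} = 4 Q^{2}$)
$f{\left(a \right)} = 16$ ($f{\left(a \right)} = 4 - -12 = 4 + 12 = 16$)
$v{\left(t \right)} = 20 t$ ($v{\left(t \right)} = 5 \frac{4 t^{2}}{t} = 5 \cdot 4 t = 20 t$)
$v{\left(f{\left(15 \right)} \right)} - -23682 = 20 \cdot 16 - -23682 = 320 + 23682 = 24002$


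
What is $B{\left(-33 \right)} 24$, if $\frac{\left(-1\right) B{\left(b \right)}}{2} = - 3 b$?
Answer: $-4752$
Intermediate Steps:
$B{\left(b \right)} = 6 b$ ($B{\left(b \right)} = - 2 \left(- 3 b\right) = 6 b$)
$B{\left(-33 \right)} 24 = 6 \left(-33\right) 24 = \left(-198\right) 24 = -4752$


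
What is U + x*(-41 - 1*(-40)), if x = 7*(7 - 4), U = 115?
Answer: 94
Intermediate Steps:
x = 21 (x = 7*3 = 21)
U + x*(-41 - 1*(-40)) = 115 + 21*(-41 - 1*(-40)) = 115 + 21*(-41 + 40) = 115 + 21*(-1) = 115 - 21 = 94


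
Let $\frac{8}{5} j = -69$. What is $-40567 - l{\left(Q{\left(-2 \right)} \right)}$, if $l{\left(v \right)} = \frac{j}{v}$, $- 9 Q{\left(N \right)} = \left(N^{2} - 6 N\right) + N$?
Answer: $- \frac{4546609}{112} \approx -40595.0$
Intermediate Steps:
$j = - \frac{345}{8}$ ($j = \frac{5}{8} \left(-69\right) = - \frac{345}{8} \approx -43.125$)
$Q{\left(N \right)} = - \frac{N^{2}}{9} + \frac{5 N}{9}$ ($Q{\left(N \right)} = - \frac{\left(N^{2} - 6 N\right) + N}{9} = - \frac{N^{2} - 5 N}{9} = - \frac{N^{2}}{9} + \frac{5 N}{9}$)
$l{\left(v \right)} = - \frac{345}{8 v}$
$-40567 - l{\left(Q{\left(-2 \right)} \right)} = -40567 - - \frac{345}{8 \cdot \frac{1}{9} \left(-2\right) \left(5 - -2\right)} = -40567 - - \frac{345}{8 \cdot \frac{1}{9} \left(-2\right) \left(5 + 2\right)} = -40567 - - \frac{345}{8 \cdot \frac{1}{9} \left(-2\right) 7} = -40567 - - \frac{345}{8 \left(- \frac{14}{9}\right)} = -40567 - \left(- \frac{345}{8}\right) \left(- \frac{9}{14}\right) = -40567 - \frac{3105}{112} = - \frac{4546609}{112}$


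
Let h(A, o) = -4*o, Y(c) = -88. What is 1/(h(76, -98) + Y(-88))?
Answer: 1/304 ≈ 0.0032895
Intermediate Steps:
1/(h(76, -98) + Y(-88)) = 1/(-4*(-98) - 88) = 1/(392 - 88) = 1/304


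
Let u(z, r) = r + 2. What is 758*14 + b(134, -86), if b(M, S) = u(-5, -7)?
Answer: 10607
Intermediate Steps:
u(z, r) = 2 + r
b(M, S) = -5 (b(M, S) = 2 - 7 = -5)
758*14 + b(134, -86) = 758*14 - 5 = 10612 - 5 = 10607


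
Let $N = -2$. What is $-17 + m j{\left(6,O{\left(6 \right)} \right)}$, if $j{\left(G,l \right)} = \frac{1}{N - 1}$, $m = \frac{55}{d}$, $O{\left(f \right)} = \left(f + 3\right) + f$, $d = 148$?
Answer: $- \frac{7603}{444} \approx -17.124$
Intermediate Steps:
$O{\left(f \right)} = 3 + 2 f$ ($O{\left(f \right)} = \left(3 + f\right) + f = 3 + 2 f$)
$m = \frac{55}{148} \approx 0.37162$
$j{\left(G,l \right)} = - \frac{1}{3}$ ($j{\left(G,l \right)} = \frac{1}{-2 - 1} = \frac{1}{-3} = - \frac{1}{3}$)
$-17 + m j{\left(6,O{\left(6 \right)} \right)} = -17 + \frac{55}{148} \left(- \frac{1}{3}\right) = -17 - \frac{55}{444} = - \frac{7603}{444}$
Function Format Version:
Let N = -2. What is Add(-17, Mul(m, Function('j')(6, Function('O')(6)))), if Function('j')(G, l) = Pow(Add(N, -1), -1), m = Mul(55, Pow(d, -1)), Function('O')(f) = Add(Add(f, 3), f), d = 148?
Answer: Rational(-7603, 444) ≈ -17.124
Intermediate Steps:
Function('O')(f) = Add(3, Mul(2, f)) (Function('O')(f) = Add(Add(3, f), f) = Add(3, Mul(2, f)))
m = Rational(55, 148) (m = Mul(55, Pow(148, -1)) = Mul(55, Rational(1, 148)) = Rational(55, 148) ≈ 0.37162)
Function('j')(G, l) = Rational(-1, 3) (Function('j')(G, l) = Pow(Add(-2, -1), -1) = Pow(-3, -1) = Rational(-1, 3))
Add(-17, Mul(m, Function('j')(6, Function('O')(6)))) = Add(-17, Mul(Rational(55, 148), Rational(-1, 3))) = Add(-17, Rational(-55, 444)) = Rational(-7603, 444)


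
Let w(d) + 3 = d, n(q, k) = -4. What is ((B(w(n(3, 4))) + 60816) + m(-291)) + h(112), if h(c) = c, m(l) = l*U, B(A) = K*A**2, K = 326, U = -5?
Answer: 78357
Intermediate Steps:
w(d) = -3 + d
B(A) = 326*A**2
m(l) = -5*l (m(l) = l*(-5) = -5*l)
((B(w(n(3, 4))) + 60816) + m(-291)) + h(112) = ((326*(-3 - 4)**2 + 60816) - 5*(-291)) + 112 = ((326*(-7)**2 + 60816) + 1455) + 112 = ((326*49 + 60816) + 1455) + 112 = ((15974 + 60816) + 1455) + 112 = (76790 + 1455) + 112 = 78245 + 112 = 78357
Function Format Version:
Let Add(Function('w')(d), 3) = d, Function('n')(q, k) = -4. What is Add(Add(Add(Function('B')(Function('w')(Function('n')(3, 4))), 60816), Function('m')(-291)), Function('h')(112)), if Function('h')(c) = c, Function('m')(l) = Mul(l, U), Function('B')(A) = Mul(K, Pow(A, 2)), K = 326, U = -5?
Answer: 78357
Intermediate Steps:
Function('w')(d) = Add(-3, d)
Function('B')(A) = Mul(326, Pow(A, 2))
Function('m')(l) = Mul(-5, l) (Function('m')(l) = Mul(l, -5) = Mul(-5, l))
Add(Add(Add(Function('B')(Function('w')(Function('n')(3, 4))), 60816), Function('m')(-291)), Function('h')(112)) = Add(Add(Add(Mul(326, Pow(Add(-3, -4), 2)), 60816), Mul(-5, -291)), 112) = Add(Add(Add(Mul(326, Pow(-7, 2)), 60816), 1455), 112) = Add(Add(Add(Mul(326, 49), 60816), 1455), 112) = Add(Add(Add(15974, 60816), 1455), 112) = Add(Add(76790, 1455), 112) = Add(78245, 112) = 78357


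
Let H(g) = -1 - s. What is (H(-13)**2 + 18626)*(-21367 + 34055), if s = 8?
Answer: 237354416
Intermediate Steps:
H(g) = -9 (H(g) = -1 - 1*8 = -1 - 8 = -9)
(H(-13)**2 + 18626)*(-21367 + 34055) = ((-9)**2 + 18626)*(-21367 + 34055) = (81 + 18626)*12688 = 18707*12688 = 237354416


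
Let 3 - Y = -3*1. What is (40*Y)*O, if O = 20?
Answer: 4800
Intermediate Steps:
Y = 6 (Y = 3 - (-3) = 3 - 1*(-3) = 3 + 3 = 6)
(40*Y)*O = (40*6)*20 = 240*20 = 4800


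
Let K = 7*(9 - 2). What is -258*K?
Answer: -12642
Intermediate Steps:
K = 49 (K = 7*7 = 49)
-258*K = -258*49 = -12642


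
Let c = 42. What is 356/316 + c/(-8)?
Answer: -1303/316 ≈ -4.1234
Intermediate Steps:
356/316 + c/(-8) = 356/316 + 42/(-8) = 356*(1/316) + 42*(-⅛) = 89/79 - 21/4 = -1303/316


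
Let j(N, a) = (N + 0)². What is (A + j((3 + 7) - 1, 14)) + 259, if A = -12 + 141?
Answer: 469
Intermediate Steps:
j(N, a) = N²
A = 129
(A + j((3 + 7) - 1, 14)) + 259 = (129 + ((3 + 7) - 1)²) + 259 = (129 + (10 - 1)²) + 259 = (129 + 9²) + 259 = (129 + 81) + 259 = 210 + 259 = 469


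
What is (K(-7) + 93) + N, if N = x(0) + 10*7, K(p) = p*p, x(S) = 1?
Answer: 213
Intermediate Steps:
K(p) = p²
N = 71 (N = 1 + 10*7 = 1 + 70 = 71)
(K(-7) + 93) + N = ((-7)² + 93) + 71 = (49 + 93) + 71 = 142 + 71 = 213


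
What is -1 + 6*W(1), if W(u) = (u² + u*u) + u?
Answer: 17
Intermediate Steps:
W(u) = u + 2*u² (W(u) = (u² + u²) + u = 2*u² + u = u + 2*u²)
-1 + 6*W(1) = -1 + 6*(1*(1 + 2*1)) = -1 + 6*(1*(1 + 2)) = -1 + 6*(1*3) = -1 + 6*3 = -1 + 18 = 17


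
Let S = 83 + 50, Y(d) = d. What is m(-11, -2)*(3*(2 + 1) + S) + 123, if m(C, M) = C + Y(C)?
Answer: -3001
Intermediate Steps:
S = 133
m(C, M) = 2*C (m(C, M) = C + C = 2*C)
m(-11, -2)*(3*(2 + 1) + S) + 123 = (2*(-11))*(3*(2 + 1) + 133) + 123 = -22*(3*3 + 133) + 123 = -22*(9 + 133) + 123 = -22*142 + 123 = -3124 + 123 = -3001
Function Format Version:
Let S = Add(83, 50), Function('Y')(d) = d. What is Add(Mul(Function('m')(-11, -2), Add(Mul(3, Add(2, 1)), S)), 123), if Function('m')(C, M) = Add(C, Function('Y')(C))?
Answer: -3001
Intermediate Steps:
S = 133
Function('m')(C, M) = Mul(2, C) (Function('m')(C, M) = Add(C, C) = Mul(2, C))
Add(Mul(Function('m')(-11, -2), Add(Mul(3, Add(2, 1)), S)), 123) = Add(Mul(Mul(2, -11), Add(Mul(3, Add(2, 1)), 133)), 123) = Add(Mul(-22, Add(Mul(3, 3), 133)), 123) = Add(Mul(-22, Add(9, 133)), 123) = Add(Mul(-22, 142), 123) = Add(-3124, 123) = -3001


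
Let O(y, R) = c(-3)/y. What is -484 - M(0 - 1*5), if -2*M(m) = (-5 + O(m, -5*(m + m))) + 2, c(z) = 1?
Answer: -2428/5 ≈ -485.60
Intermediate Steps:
O(y, R) = 1/y
M(m) = 3/2 - 1/(2*m) (M(m) = -((-5 + 1/m) + 2)/2 = -(-3 + 1/m)/2 = 3/2 - 1/(2*m))
-484 - M(0 - 1*5) = -484 - (-1 + 3*(0 - 1*5))/(2*(0 - 1*5)) = -484 - (-1 + 3*(0 - 5))/(2*(0 - 5)) = -484 - (-1 + 3*(-5))/(2*(-5)) = -484 - (-1)*(-1 - 15)/(2*5) = -484 - (-1)*(-16)/(2*5) = -484 - 1*8/5 = -484 - 8/5 = -2428/5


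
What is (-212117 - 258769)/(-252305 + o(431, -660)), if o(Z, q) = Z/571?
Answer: 44812651/24010954 ≈ 1.8663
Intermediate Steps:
o(Z, q) = Z/571 (o(Z, q) = Z*(1/571) = Z/571)
(-212117 - 258769)/(-252305 + o(431, -660)) = (-212117 - 258769)/(-252305 + (1/571)*431) = -470886/(-252305 + 431/571) = -470886/(-144065724/571) = -470886*(-571/144065724) = 44812651/24010954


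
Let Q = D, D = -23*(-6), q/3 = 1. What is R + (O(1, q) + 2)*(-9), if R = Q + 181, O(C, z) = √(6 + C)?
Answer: 301 - 9*√7 ≈ 277.19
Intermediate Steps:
q = 3 (q = 3*1 = 3)
D = 138
Q = 138
R = 319 (R = 138 + 181 = 319)
R + (O(1, q) + 2)*(-9) = 319 + (√(6 + 1) + 2)*(-9) = 319 + (√7 + 2)*(-9) = 319 + (2 + √7)*(-9) = 319 + (-18 - 9*√7) = 301 - 9*√7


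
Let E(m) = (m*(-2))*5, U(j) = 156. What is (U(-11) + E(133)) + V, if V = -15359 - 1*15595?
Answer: -32128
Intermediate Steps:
V = -30954 (V = -15359 - 15595 = -30954)
E(m) = -10*m (E(m) = -2*m*5 = -10*m)
(U(-11) + E(133)) + V = (156 - 10*133) - 30954 = (156 - 1330) - 30954 = -1174 - 30954 = -32128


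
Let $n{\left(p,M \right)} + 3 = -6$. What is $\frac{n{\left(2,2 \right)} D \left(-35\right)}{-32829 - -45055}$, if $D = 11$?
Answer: $\frac{3465}{12226} \approx 0.28341$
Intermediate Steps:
$n{\left(p,M \right)} = -9$ ($n{\left(p,M \right)} = -3 - 6 = -9$)
$\frac{n{\left(2,2 \right)} D \left(-35\right)}{-32829 - -45055} = \frac{\left(-9\right) 11 \left(-35\right)}{-32829 - -45055} = \frac{\left(-99\right) \left(-35\right)}{-32829 + 45055} = \frac{3465}{12226}$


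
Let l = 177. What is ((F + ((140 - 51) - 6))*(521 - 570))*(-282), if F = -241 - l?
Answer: -4629030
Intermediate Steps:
F = -418 (F = -241 - 1*177 = -241 - 177 = -418)
((F + ((140 - 51) - 6))*(521 - 570))*(-282) = ((-418 + ((140 - 51) - 6))*(521 - 570))*(-282) = ((-418 + (89 - 6))*(-49))*(-282) = ((-418 + 83)*(-49))*(-282) = -335*(-49)*(-282) = 16415*(-282) = -4629030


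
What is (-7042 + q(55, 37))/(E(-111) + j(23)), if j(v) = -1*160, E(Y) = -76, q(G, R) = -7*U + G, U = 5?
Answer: 3511/118 ≈ 29.754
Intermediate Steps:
q(G, R) = -35 + G (q(G, R) = -7*5 + G = -35 + G)
j(v) = -160
(-7042 + q(55, 37))/(E(-111) + j(23)) = (-7042 + (-35 + 55))/(-76 - 160) = (-7042 + 20)/(-236) = -7022*(-1/236) = 3511/118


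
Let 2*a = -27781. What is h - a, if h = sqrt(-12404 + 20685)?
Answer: 27963/2 ≈ 13982.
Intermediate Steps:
h = 91 (h = sqrt(8281) = 91)
a = -27781/2 (a = (1/2)*(-27781) = -27781/2 ≈ -13891.)
h - a = 91 - 1*(-27781/2) = 91 + 27781/2 = 27963/2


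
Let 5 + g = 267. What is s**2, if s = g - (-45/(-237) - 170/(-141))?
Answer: 8426671654129/124077321 ≈ 67915.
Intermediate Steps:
g = 262 (g = -5 + 267 = 262)
s = 2902873/11139 (s = 262 - (-45/(-237) - 170/(-141)) = 262 - (-45*(-1/237) - 170*(-1/141)) = 262 - (15/79 + 170/141) = 262 - 1*15545/11139 = 262 - 15545/11139 = 2902873/11139 ≈ 260.60)
s**2 = (2902873/11139)**2 = 8426671654129/124077321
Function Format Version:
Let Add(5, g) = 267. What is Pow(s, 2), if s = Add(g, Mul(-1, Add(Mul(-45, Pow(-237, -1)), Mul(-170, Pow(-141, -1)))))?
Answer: Rational(8426671654129, 124077321) ≈ 67915.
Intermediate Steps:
g = 262 (g = Add(-5, 267) = 262)
s = Rational(2902873, 11139) (s = Add(262, Mul(-1, Add(Mul(-45, Pow(-237, -1)), Mul(-170, Pow(-141, -1))))) = Add(262, Mul(-1, Add(Mul(-45, Rational(-1, 237)), Mul(-170, Rational(-1, 141))))) = Add(262, Mul(-1, Add(Rational(15, 79), Rational(170, 141)))) = Add(262, Mul(-1, Rational(15545, 11139))) = Add(262, Rational(-15545, 11139)) = Rational(2902873, 11139) ≈ 260.60)
Pow(s, 2) = Pow(Rational(2902873, 11139), 2) = Rational(8426671654129, 124077321)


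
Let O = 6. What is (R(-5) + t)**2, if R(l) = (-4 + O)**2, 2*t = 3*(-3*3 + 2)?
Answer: 169/4 ≈ 42.250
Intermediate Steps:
t = -21/2 (t = (3*(-3*3 + 2))/2 = (3*(-9 + 2))/2 = (3*(-7))/2 = (1/2)*(-21) = -21/2 ≈ -10.500)
R(l) = 4 (R(l) = (-4 + 6)**2 = 2**2 = 4)
(R(-5) + t)**2 = (4 - 21/2)**2 = (-13/2)**2 = 169/4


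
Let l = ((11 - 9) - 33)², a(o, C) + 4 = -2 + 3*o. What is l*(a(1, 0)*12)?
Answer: -34596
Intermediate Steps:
a(o, C) = -6 + 3*o (a(o, C) = -4 + (-2 + 3*o) = -6 + 3*o)
l = 961 (l = (2 - 33)² = (-31)² = 961)
l*(a(1, 0)*12) = 961*((-6 + 3*1)*12) = 961*((-6 + 3)*12) = 961*(-3*12) = 961*(-36) = -34596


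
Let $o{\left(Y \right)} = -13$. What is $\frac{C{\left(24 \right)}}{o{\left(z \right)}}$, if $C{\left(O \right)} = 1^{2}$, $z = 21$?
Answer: $- \frac{1}{13} \approx -0.076923$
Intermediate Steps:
$C{\left(O \right)} = 1$
$\frac{C{\left(24 \right)}}{o{\left(z \right)}} = 1 \frac{1}{-13} = 1 \left(- \frac{1}{13}\right) = - \frac{1}{13}$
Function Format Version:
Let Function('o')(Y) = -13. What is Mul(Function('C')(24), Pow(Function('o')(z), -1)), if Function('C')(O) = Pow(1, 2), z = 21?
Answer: Rational(-1, 13) ≈ -0.076923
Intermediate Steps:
Function('C')(O) = 1
Mul(Function('C')(24), Pow(Function('o')(z), -1)) = Mul(1, Pow(-13, -1)) = Mul(1, Rational(-1, 13)) = Rational(-1, 13)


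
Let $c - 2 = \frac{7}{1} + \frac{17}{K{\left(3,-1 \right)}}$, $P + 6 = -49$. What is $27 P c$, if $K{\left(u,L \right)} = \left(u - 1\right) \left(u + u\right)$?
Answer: $- \frac{61875}{4} \approx -15469.0$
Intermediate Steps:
$P = -55$ ($P = -6 - 49 = -55$)
$K{\left(u,L \right)} = 2 u \left(-1 + u\right)$ ($K{\left(u,L \right)} = \left(-1 + u\right) 2 u = 2 u \left(-1 + u\right)$)
$c = \frac{125}{12}$ ($c = 2 + \left(\frac{7}{1} + \frac{17}{2 \cdot 3 \left(-1 + 3\right)}\right) = 2 + \left(7 \cdot 1 + \frac{17}{2 \cdot 3 \cdot 2}\right) = 2 + \left(7 + \frac{17}{12}\right) = 2 + \frac{101}{12} = \frac{125}{12} \approx 10.417$)
$27 P c = 27 \left(-55\right) \frac{125}{12} = \left(-1485\right) \frac{125}{12} = - \frac{61875}{4}$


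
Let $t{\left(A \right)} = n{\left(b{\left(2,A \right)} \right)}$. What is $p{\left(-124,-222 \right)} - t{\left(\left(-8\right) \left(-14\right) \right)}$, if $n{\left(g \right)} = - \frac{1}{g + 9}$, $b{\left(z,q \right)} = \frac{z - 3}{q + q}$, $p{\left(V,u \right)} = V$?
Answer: $- \frac{249636}{2015} \approx -123.89$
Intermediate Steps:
$b{\left(z,q \right)} = \frac{-3 + z}{2 q}$
$n{\left(g \right)} = - \frac{1}{9 + g}$
$t{\left(A \right)} = - \frac{1}{9 - \frac{1}{2 A}}$ ($t{\left(A \right)} = - \frac{1}{9 + \frac{-3 + 2}{2 A}} = - \frac{1}{9 + \frac{1}{2} \frac{1}{A} \left(-1\right)} = - \frac{1}{9 - \frac{1}{2 A}}$)
$p{\left(-124,-222 \right)} - t{\left(\left(-8\right) \left(-14\right) \right)} = -124 - - \frac{2 \left(\left(-8\right) \left(-14\right)\right)}{-1 + 18 \left(\left(-8\right) \left(-14\right)\right)} = -124 - \left(-2\right) 112 \frac{1}{-1 + 18 \cdot 112} = -124 - \left(-2\right) 112 \frac{1}{-1 + 2016} = -124 - \left(-2\right) 112 \cdot \frac{1}{2015} = -124 - - \frac{224}{2015} = -124 + \frac{224}{2015} = - \frac{249636}{2015}$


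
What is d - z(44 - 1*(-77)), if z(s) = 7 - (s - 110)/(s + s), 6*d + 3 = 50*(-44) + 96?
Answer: -11818/33 ≈ -358.12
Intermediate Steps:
d = -2107/6 (d = -½ + (50*(-44) + 96)/6 = -½ + (-2200 + 96)/6 = -½ + (⅙)*(-2104) = -½ - 1052/3 = -2107/6 ≈ -351.17)
z(s) = 7 - (-110 + s)/(2*s)
d - z(44 - 1*(-77)) = -2107/6 - (13/2 + 55/(44 - 1*(-77))) = -2107/6 - (13/2 + 55/(44 + 77)) = -2107/6 - (13/2 + 55/121) = -2107/6 - (13/2 + 55*(1/121)) = -2107/6 - (13/2 + 5/11) = -2107/6 - 1*153/22 = -2107/6 - 153/22 = -11818/33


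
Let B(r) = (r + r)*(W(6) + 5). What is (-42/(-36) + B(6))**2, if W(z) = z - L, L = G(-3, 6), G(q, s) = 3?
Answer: 339889/36 ≈ 9441.4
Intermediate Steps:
L = 3
W(z) = -3 + z (W(z) = z - 1*3 = z - 3 = -3 + z)
B(r) = 16*r (B(r) = (r + r)*((-3 + 6) + 5) = (2*r)*(3 + 5) = (2*r)*8 = 16*r)
(-42/(-36) + B(6))**2 = (-42/(-36) + 16*6)**2 = (-42*(-1/36) + 96)**2 = (7/6 + 96)**2 = (583/6)**2 = 339889/36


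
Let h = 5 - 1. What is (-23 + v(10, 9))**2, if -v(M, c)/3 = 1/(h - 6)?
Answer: 1849/4 ≈ 462.25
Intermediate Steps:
h = 4
v(M, c) = 3/2 (v(M, c) = -3/(4 - 6) = -3/(-2) = -3*(-1/2) = 3/2)
(-23 + v(10, 9))**2 = (-23 + 3/2)**2 = (-43/2)**2 = 1849/4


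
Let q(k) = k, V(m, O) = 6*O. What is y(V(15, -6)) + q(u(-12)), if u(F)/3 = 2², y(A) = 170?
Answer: 182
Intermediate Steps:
u(F) = 12 (u(F) = 3*2² = 3*4 = 12)
y(V(15, -6)) + q(u(-12)) = 170 + 12 = 182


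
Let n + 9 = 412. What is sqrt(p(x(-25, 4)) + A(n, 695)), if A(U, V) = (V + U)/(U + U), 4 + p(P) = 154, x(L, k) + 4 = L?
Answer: sqrt(24582597)/403 ≈ 12.303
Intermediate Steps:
n = 403 (n = -9 + 412 = 403)
x(L, k) = -4 + L
p(P) = 150 (p(P) = -4 + 154 = 150)
A(U, V) = (U + V)/(2*U) (A(U, V) = (U + V)/((2*U)) = (U + V)*(1/(2*U)) = (U + V)/(2*U))
sqrt(p(x(-25, 4)) + A(n, 695)) = sqrt(150 + (1/2)*(403 + 695)/403) = sqrt(150 + (1/2)*(1/403)*1098) = sqrt(150 + 549/403) = sqrt(60999/403) = sqrt(24582597)/403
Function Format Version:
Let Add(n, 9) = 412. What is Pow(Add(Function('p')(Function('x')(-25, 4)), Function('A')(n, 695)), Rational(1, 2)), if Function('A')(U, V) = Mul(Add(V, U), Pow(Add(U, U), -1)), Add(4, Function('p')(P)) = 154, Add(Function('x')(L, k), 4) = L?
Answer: Mul(Rational(1, 403), Pow(24582597, Rational(1, 2))) ≈ 12.303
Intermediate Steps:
n = 403 (n = Add(-9, 412) = 403)
Function('x')(L, k) = Add(-4, L)
Function('p')(P) = 150 (Function('p')(P) = Add(-4, 154) = 150)
Function('A')(U, V) = Mul(Rational(1, 2), Pow(U, -1), Add(U, V)) (Function('A')(U, V) = Mul(Add(U, V), Pow(Mul(2, U), -1)) = Mul(Add(U, V), Mul(Rational(1, 2), Pow(U, -1))) = Mul(Rational(1, 2), Pow(U, -1), Add(U, V)))
Pow(Add(Function('p')(Function('x')(-25, 4)), Function('A')(n, 695)), Rational(1, 2)) = Pow(Add(150, Mul(Rational(1, 2), Pow(403, -1), Add(403, 695))), Rational(1, 2)) = Pow(Add(150, Mul(Rational(1, 2), Rational(1, 403), 1098)), Rational(1, 2)) = Pow(Add(150, Rational(549, 403)), Rational(1, 2)) = Pow(Rational(60999, 403), Rational(1, 2)) = Mul(Rational(1, 403), Pow(24582597, Rational(1, 2)))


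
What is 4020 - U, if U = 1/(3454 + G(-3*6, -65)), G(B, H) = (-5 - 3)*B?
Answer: 14463959/3598 ≈ 4020.0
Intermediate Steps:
G(B, H) = -8*B
U = 1/3598 (U = 1/(3454 - (-24)*6) = 1/(3454 - 8*(-18)) = 1/(3454 + 144) = 1/3598 ≈ 0.00027793)
4020 - U = 4020 - 1*1/3598 = 4020 - 1/3598 = 14463959/3598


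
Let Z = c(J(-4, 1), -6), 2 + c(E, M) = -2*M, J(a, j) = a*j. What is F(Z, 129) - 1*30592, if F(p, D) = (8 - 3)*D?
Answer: -29947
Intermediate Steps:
c(E, M) = -2 - 2*M
Z = 10 (Z = -2 - 2*(-6) = -2 + 12 = 10)
F(p, D) = 5*D
F(Z, 129) - 1*30592 = 5*129 - 1*30592 = 645 - 30592 = -29947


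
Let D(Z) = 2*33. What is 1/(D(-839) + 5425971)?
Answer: 1/5426037 ≈ 1.8430e-7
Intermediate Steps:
D(Z) = 66
1/(D(-839) + 5425971) = 1/(66 + 5425971) = 1/5426037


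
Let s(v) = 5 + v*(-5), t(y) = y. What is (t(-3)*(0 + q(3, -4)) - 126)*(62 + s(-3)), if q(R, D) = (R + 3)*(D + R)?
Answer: -8856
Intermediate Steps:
q(R, D) = (3 + R)*(D + R)
s(v) = 5 - 5*v
(t(-3)*(0 + q(3, -4)) - 126)*(62 + s(-3)) = (-3*(0 + (3² + 3*(-4) + 3*3 - 4*3)) - 126)*(62 + (5 - 5*(-3))) = (-3*(0 + (9 - 12 + 9 - 12)) - 126)*(62 + (5 + 15)) = (-3*(0 - 6) - 126)*(62 + 20) = (-3*(-6) - 126)*82 = (18 - 126)*82 = -108*82 = -8856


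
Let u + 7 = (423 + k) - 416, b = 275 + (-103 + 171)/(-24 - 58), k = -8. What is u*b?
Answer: -89928/41 ≈ -2193.4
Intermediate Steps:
b = 11241/41 (b = 275 + 68/(-82) = 275 + 68*(-1/82) = 275 - 34/41 = 11241/41 ≈ 274.17)
u = -8 (u = -7 + ((423 - 8) - 416) = -7 + (415 - 416) = -7 - 1 = -8)
u*b = -8*11241/41 = -89928/41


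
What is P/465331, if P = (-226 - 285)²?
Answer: 261121/465331 ≈ 0.56115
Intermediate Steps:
P = 261121 (P = (-511)² = 261121)
P/465331 = 261121/465331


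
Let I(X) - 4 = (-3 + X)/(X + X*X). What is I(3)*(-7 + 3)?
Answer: -16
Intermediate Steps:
I(X) = 4 + (-3 + X)/(X + X**2) (I(X) = 4 + (-3 + X)/(X + X*X) = 4 + (-3 + X)/(X + X**2))
I(3)*(-7 + 3) = ((-3 + 4*3**2 + 5*3)/(3*(1 + 3)))*(-7 + 3) = ((1/3)*(-3 + 4*9 + 15)/4)*(-4) = ((1/3)*(1/4)*(-3 + 36 + 15))*(-4) = ((1/3)*(1/4)*48)*(-4) = 4*(-4) = -16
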